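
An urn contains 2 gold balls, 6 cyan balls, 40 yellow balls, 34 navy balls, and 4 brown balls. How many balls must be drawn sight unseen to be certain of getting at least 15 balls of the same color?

Treat the 5 colors as pigeonholes.
In the worst case we take at most 14 of each color, but all 2 gold, all 6 cyan, and all 4 brown (fewer than 14), giving 2 + 6 + 14 + 14 + 4 = 40.
One more ball then forces some color to 15, so 40 + 1 = 41.

41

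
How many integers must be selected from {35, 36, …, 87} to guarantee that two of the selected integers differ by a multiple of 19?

20

Group the integers by remainder mod 19; there are 19 residue classes, each nonempty in this range.
Choosing one from each class (19 integers) avoids any shared remainder.
One more choice must repeat a class, so two differ by a multiple of 19. Hence 19 + 1 = 20.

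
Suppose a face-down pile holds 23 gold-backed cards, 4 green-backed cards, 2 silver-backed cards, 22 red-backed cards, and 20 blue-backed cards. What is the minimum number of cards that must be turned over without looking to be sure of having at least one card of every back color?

The hardest back color to obtain is silver-backed: we could draw every other card first — 71 − 2 = 69 cards — without a single silver-backed one.
The next draw must be silver-backed, so 69 + 1 = 70.

70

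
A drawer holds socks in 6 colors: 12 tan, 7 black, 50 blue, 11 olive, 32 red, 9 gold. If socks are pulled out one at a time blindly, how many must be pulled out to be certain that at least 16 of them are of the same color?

70

In the worst case we take at most 15 of each color, but all 12 tan, all 7 black, all 11 olive, and all 9 gold (fewer than 15), giving 12 + 7 + 15 + 11 + 15 + 9 = 69.
One more sock then forces some color to 16, so 69 + 1 = 70.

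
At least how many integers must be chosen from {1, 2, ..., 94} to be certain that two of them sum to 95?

Partition {1, …, 94} into 47 pairs: {1,94}, {2,93}, …, {47,48}.
Choosing 47 integers — say the integers 1 through 47 — takes one from each pair and avoids the property.
Choosing 48 forces two into the same pair by pigeonhole, and those sum to 95. So 48.

48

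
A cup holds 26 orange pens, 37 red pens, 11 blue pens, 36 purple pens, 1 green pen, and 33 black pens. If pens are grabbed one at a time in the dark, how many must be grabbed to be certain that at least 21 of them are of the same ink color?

93

In the worst case we take at most 20 of each ink color, but all 11 blue and all 1 green (fewer than 20), giving 20 + 20 + 11 + 20 + 1 + 20 = 92.
One more pen then forces some ink color to 21, so 92 + 1 = 93.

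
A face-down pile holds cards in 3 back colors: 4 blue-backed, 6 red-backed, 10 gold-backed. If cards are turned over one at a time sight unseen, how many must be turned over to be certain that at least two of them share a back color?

Treat the 3 back colors as pigeonholes.
The worst case takes 1 card of each back color without reaching 2 of any: 3 × 1 = 3.
The next card must bring some back color to 2, so 3 + 1 = 4.

4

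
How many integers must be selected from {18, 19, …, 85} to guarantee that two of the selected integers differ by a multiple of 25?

26

Group the integers by remainder mod 25; there are 25 residue classes, each nonempty in this range.
Choosing one from each class (25 integers) avoids any shared remainder.
One more choice must repeat a class, so two differ by a multiple of 25. Hence 25 + 1 = 26.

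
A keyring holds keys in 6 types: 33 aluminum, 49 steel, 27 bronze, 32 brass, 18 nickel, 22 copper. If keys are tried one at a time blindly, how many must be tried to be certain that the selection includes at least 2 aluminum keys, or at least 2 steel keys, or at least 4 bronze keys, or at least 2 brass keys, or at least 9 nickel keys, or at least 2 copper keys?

16

Each of the 6 types has its own threshold; avoid all of them simultaneously.
The worst case stops just short of every target: 1 aluminum, 1 steel, 3 bronze, 1 brass, 8 nickel, 1 copper — 1 + 1 + 3 + 1 + 8 + 1 = 15 keys.
One more key must push some type to its target, so 15 + 1 = 16.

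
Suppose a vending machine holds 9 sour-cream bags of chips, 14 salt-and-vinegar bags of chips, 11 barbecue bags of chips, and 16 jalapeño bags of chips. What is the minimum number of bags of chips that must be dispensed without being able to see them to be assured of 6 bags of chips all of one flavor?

The worst case takes 5 bags of chips of each flavor without reaching 6 of any: 4 × 5 = 20.
The next bag of chips must bring some flavor to 6, so 20 + 1 = 21.

21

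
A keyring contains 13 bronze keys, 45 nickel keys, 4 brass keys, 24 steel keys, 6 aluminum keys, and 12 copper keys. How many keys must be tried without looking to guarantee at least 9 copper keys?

To avoid copper keys as long as possible, exhaust the other 5 types first.
The worst case draws every non-copper key first: 13 + 45 + 4 + 24 + 6 = 92.
The next 9 draws are then forced to be copper, giving 92 + 9 = 101.

101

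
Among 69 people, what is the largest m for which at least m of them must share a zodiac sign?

If each of the 12 zodiac signs held at most 5, the total would be at most 12 × 5 = 60 < 69, a contradiction.
So at least one holds ⌈69/12⌉ = 6.

6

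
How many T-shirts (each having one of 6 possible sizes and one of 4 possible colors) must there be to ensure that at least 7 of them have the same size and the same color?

145

There are 6 × 4 = 24 (size, color) combinations acting as pigeonholes.
With 24 × 6 = 144 T-shirts we could place exactly 6 in each, with no (size, color) pair reaching 7.
One more forces some (size, color) pair to hold 7, so 144 + 1 = 145.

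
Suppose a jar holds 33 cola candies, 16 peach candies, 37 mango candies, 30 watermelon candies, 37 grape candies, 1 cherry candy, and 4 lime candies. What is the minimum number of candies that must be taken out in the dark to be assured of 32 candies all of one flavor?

145

In the worst case we take at most 31 of each flavor, but all 16 peach, all 30 watermelon, all 1 cherry, and all 4 lime (fewer than 31), giving 31 + 16 + 31 + 30 + 31 + 1 + 4 = 144.
One more candy then forces some flavor to 32, so 144 + 1 = 145.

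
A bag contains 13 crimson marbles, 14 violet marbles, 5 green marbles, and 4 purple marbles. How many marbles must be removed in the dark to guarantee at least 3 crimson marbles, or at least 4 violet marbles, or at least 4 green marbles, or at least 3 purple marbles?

Each of the 4 colors has its own threshold; avoid all of them simultaneously.
The worst case stops just short of every target: 2 crimson, 3 violet, 3 green, 2 purple — 2 + 3 + 3 + 2 = 10 marbles.
One more marble must push some color to its target, so 10 + 1 = 11.

11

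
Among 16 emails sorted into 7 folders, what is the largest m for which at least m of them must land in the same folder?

3

If each of the 7 folders held at most 2, the total would be at most 7 × 2 = 14 < 16, a contradiction.
So at least one holds ⌈16/7⌉ = 3.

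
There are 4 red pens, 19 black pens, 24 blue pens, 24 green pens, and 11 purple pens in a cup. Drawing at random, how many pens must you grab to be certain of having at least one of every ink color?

The hardest ink color to obtain is red: we could draw every other pen first — 82 − 4 = 78 pens — without a single red one.
The next draw must be red, so 78 + 1 = 79.

79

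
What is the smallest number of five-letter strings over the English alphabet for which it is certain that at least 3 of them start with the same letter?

There are 26 possible first letters acting as pigeonholes.
With 26 × 2 = 52 five-letter strings over the English alphabet we could place exactly 2 in each, with no class reaching 3.
One more forces some class to hold 3, so 52 + 1 = 53.

53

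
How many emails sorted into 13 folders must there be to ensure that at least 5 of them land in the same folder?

There are 13 folders acting as pigeonholes.
With 13 × 4 = 52 emails we could place exactly 4 in each, with no class reaching 5.
One more forces some class to hold 5, so 52 + 1 = 53.

53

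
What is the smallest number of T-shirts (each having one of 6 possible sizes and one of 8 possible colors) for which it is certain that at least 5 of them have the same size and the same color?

193

There are 6 × 8 = 48 (size, color) combinations acting as pigeonholes.
With 48 × 4 = 192 T-shirts we could place exactly 4 in each, with no (size, color) pair reaching 5.
One more forces some (size, color) pair to hold 5, so 192 + 1 = 193.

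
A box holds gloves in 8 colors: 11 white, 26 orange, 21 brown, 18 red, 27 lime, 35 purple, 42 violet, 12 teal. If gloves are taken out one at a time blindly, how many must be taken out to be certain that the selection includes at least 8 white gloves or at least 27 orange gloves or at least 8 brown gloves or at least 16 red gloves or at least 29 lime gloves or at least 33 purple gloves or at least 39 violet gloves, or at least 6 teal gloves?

The worst case stops just short of every target: 7 white, 26 orange, 7 brown, 15 red, all 27 lime, 32 purple, 38 violet, 5 teal — 7 + 26 + 7 + 15 + 27 + 32 + 38 + 5 = 157 gloves.
One more glove must push some color to its target, so 157 + 1 = 158.

158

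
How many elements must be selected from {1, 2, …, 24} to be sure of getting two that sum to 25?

13

Partition {1, …, 24} into 12 pairs: {1,24}, {2,23}, …, {12,13}.
Choosing 12 integers — say the integers 1 through 12 — takes one from each pair and avoids the property.
Choosing 13 forces two into the same pair by pigeonhole, and those sum to 25. So 13.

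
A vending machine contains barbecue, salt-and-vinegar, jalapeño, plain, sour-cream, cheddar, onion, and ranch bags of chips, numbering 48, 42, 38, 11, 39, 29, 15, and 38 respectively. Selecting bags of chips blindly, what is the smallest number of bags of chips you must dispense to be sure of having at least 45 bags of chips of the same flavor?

In the worst case we take at most 44 of each flavor, but all 42 salt-and-vinegar, all 38 jalapeño, all 11 plain, all 39 sour-cream, all 29 cheddar, all 15 onion, and all 38 ranch (fewer than 44), giving 44 + 42 + 38 + 11 + 39 + 29 + 15 + 38 = 256.
One more bag of chips then forces some flavor to 45, so 256 + 1 = 257.

257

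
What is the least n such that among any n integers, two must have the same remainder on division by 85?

86

Two integers differ by a multiple of 85 exactly when they share a remainder mod 85.
There are 85 residue classes mod 85, so 85 integers can all lie in distinct classes.
One more integer must repeat a residue, giving a difference divisible by 85. So n = 85 + 1 = 86.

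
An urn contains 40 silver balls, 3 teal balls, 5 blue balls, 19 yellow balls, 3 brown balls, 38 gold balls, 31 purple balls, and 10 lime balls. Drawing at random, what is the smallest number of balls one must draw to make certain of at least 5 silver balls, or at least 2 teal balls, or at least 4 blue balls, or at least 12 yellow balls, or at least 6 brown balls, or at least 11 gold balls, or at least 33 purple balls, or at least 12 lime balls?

The worst case stops just short of every target: 4 silver, 1 teal, 3 blue, 11 yellow, all 3 brown, 10 gold, all 31 purple, all 10 lime — 4 + 1 + 3 + 11 + 3 + 10 + 31 + 10 = 73 balls.
One more ball must push some color to its target, so 73 + 1 = 74.

74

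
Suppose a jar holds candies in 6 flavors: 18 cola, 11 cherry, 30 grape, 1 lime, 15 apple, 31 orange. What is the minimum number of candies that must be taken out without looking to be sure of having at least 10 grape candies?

The worst case draws every non-grape candy first: 18 + 11 + 1 + 15 + 31 = 76.
The next 10 draws are then forced to be grape, giving 76 + 10 = 86.

86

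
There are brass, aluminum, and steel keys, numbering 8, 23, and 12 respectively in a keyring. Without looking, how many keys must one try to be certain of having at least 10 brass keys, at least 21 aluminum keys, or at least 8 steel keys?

The worst case stops just short of every target: all 8 brass, 20 aluminum, 7 steel — 8 + 20 + 7 = 35 keys.
One more key must push some type to its target, so 35 + 1 = 36.

36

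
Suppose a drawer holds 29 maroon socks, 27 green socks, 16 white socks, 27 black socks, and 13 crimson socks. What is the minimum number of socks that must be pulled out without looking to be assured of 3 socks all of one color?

11

The worst case takes 2 socks of each color without reaching 3 of any: 5 × 2 = 10.
The next sock must bring some color to 3, so 10 + 1 = 11.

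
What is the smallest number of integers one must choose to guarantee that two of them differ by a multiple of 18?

19

Two integers differ by a multiple of 18 exactly when they share a remainder mod 18.
There are 18 residue classes mod 18, so 18 integers can all lie in distinct classes.
One more integer must repeat a residue, giving a difference divisible by 18. So n = 18 + 1 = 19.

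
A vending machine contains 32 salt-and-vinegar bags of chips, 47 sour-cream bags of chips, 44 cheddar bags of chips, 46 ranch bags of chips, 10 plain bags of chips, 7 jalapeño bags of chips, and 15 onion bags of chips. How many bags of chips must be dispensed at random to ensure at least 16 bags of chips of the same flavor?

Treat the 7 flavors as pigeonholes.
In the worst case we take at most 15 of each flavor, but all 10 plain and all 7 jalapeño (fewer than 15), giving 15 + 15 + 15 + 15 + 10 + 7 + 15 = 92.
One more bag of chips then forces some flavor to 16, so 92 + 1 = 93.

93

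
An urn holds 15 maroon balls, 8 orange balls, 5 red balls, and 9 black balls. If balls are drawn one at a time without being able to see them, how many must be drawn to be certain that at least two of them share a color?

5

Treat the 4 colors as pigeonholes.
The worst case takes 1 ball of each color without reaching 2 of any: 4 × 1 = 4.
The next ball must bring some color to 2, so 4 + 1 = 5.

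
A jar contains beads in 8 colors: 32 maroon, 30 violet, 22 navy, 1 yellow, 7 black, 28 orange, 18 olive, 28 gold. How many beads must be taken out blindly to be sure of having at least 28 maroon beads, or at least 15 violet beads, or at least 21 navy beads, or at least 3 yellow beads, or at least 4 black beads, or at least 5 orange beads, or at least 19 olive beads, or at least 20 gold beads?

107

The worst case stops just short of every target: 27 maroon, 14 violet, 20 navy, all 1 yellow, 3 black, 4 orange, 18 olive, 19 gold — 27 + 14 + 20 + 1 + 3 + 4 + 18 + 19 = 106 beads.
One more bead must push some color to its target, so 106 + 1 = 107.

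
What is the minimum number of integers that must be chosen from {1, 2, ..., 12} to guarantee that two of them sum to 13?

7

Partition {1, …, 12} into 6 pairs: {1,12}, {2,11}, …, {6,7}.
Choosing 6 integers — say the integers 1 through 6 — takes one from each pair and avoids the property.
Choosing 7 forces two into the same pair by pigeonhole, and those sum to 13. So 7.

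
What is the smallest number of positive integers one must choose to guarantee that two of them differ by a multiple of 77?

78

Use the pigeonhole principle on residue classes: two integers differ by a multiple of 77 exactly when they share a remainder mod 77.
There are 77 residue classes mod 77, so 77 integers can all lie in distinct classes.
One more integer must repeat a residue, giving a difference divisible by 77. So n = 77 + 1 = 78.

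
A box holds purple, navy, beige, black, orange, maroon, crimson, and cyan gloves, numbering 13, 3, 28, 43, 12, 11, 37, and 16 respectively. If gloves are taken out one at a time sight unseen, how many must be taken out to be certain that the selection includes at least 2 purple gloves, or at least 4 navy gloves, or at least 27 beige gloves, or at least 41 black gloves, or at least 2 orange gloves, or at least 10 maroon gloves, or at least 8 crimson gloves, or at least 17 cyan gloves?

104

The worst case stops just short of every target: 1 purple, 3 navy, 26 beige, 40 black, 1 orange, 9 maroon, 7 crimson, 16 cyan — 1 + 3 + 26 + 40 + 1 + 9 + 7 + 16 = 103 gloves.
One more glove must push some color to its target, so 103 + 1 = 104.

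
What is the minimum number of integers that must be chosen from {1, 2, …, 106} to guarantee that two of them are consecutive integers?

54

Partition {1, …, 106} into 53 pairs: {1,2}, {3,4}, …, {105,106}.
Choosing 53 integers — say the 53 even numbers 2, 4, …, 106 — takes one from each pair and avoids the property.
Choosing 54 forces two into the same pair by pigeonhole, and those are consecutive. So 54.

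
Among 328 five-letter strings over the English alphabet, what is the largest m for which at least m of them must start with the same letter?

13

If each of the 26 possible first letters held at most 12, the total would be at most 26 × 12 = 312 < 328, a contradiction.
So at least one holds ⌈328/26⌉ = 13.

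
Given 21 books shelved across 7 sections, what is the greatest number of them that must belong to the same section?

3

The 21 books fall into 7 sections.
If each of the 7 sections held at most 2, the total would be at most 7 × 2 = 14 < 21, a contradiction.
So at least one holds ⌈21/7⌉ = 3.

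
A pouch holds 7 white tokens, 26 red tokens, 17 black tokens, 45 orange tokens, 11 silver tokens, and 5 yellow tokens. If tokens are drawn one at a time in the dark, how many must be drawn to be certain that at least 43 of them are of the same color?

Treat the 6 colors as pigeonholes.
In the worst case we take at most 42 of each color, but all 7 white, all 26 red, all 17 black, all 11 silver, and all 5 yellow (fewer than 42), giving 7 + 26 + 17 + 42 + 11 + 5 = 108.
One more token then forces some color to 43, so 108 + 1 = 109.

109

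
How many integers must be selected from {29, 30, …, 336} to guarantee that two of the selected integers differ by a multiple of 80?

Use the pigeonhole principle on residue classes: group the integers by remainder mod 80; there are 80 residue classes, each nonempty in this range.
Choosing one from each class (80 integers) avoids any shared remainder.
One more choice must repeat a class, so two differ by a multiple of 80. Hence 80 + 1 = 81.

81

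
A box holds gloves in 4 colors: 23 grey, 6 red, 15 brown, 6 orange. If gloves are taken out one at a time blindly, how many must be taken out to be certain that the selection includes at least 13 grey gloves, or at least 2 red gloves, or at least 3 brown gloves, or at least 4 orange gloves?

19

The worst case stops just short of every target: 12 grey, 1 red, 2 brown, 3 orange — 12 + 1 + 2 + 3 = 18 gloves.
One more glove must push some color to its target, so 18 + 1 = 19.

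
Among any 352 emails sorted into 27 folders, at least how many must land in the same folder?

If each of the 27 folders held at most 13, the total would be at most 27 × 13 = 351 < 352, a contradiction.
So at least one holds ⌈352/27⌉ = 14.

14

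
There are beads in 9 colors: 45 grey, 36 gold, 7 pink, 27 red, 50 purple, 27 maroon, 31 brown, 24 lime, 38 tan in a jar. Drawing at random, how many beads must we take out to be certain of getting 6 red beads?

To avoid red beads as long as possible, exhaust the other 8 colors first.
The worst case draws every non-red bead first: 45 + 36 + 7 + 50 + 27 + 31 + 24 + 38 = 258.
The next 6 draws are then forced to be red, giving 258 + 6 = 264.

264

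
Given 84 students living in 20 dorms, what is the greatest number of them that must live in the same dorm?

5

The 84 students fall into 20 dorms.
If each of the 20 dorms held at most 4, the total would be at most 20 × 4 = 80 < 84, a contradiction.
So at least one holds ⌈84/20⌉ = 5.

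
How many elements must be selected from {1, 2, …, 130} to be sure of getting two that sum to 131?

Partition {1, …, 130} into 65 pairs: {1,130}, {2,129}, …, {65,66}.
Choosing 65 integers — say the integers 1 through 65 — takes one from each pair and avoids the property.
Choosing 66 forces two into the same pair by pigeonhole, and those sum to 131. So 66.

66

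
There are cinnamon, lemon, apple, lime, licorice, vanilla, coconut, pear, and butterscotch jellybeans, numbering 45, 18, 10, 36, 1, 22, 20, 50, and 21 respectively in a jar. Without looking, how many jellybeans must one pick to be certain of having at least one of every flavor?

The hardest flavor to obtain is licorice: we could draw every other jellybean first — 223 − 1 = 222 jellybeans — without a single licorice one.
The next draw must be licorice, so 222 + 1 = 223.

223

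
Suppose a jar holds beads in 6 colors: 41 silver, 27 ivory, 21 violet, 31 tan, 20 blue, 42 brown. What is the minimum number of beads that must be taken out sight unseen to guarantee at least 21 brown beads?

To avoid brown beads as long as possible, exhaust the other 5 colors first.
The worst case draws every non-brown bead first: 41 + 27 + 21 + 31 + 20 = 140.
The next 21 draws are then forced to be brown, giving 140 + 21 = 161.

161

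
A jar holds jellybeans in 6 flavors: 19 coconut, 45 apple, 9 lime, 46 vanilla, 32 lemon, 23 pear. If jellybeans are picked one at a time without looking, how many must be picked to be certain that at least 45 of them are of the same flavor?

172

In the worst case we take at most 44 of each flavor, but all 19 coconut, all 9 lime, all 32 lemon, and all 23 pear (fewer than 44), giving 19 + 44 + 9 + 44 + 32 + 23 = 171.
One more jellybean then forces some flavor to 45, so 171 + 1 = 172.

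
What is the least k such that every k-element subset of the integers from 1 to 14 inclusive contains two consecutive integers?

8

Partition {1, …, 14} into 7 pairs: {1,2}, {3,4}, …, {13,14}.
Choosing 7 integers — say the 7 even numbers 2, 4, …, 14 — takes one from each pair and avoids the property.
Choosing 8 forces two into the same pair by pigeonhole, and those are consecutive. So 8.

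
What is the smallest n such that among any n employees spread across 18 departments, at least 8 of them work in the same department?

127

There are 18 departments acting as pigeonholes.
With 18 × 7 = 126 employees we could place exactly 7 in each, with no class reaching 8.
One more forces some class to hold 8, so 126 + 1 = 127.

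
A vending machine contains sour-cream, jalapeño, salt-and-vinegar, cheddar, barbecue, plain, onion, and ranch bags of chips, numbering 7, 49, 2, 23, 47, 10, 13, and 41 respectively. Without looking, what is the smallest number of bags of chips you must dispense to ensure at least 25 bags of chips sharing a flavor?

128

In the worst case we take at most 24 of each flavor, but all 7 sour-cream, all 2 salt-and-vinegar, all 23 cheddar, all 10 plain, and all 13 onion (fewer than 24), giving 7 + 24 + 2 + 23 + 24 + 10 + 13 + 24 = 127.
One more bag of chips then forces some flavor to 25, so 127 + 1 = 128.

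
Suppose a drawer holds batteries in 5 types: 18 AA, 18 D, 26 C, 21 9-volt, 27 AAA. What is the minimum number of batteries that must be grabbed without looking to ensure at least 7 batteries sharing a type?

31

The worst case takes 6 batteries of each type without reaching 7 of any: 5 × 6 = 30.
The next battery must bring some type to 7, so 30 + 1 = 31.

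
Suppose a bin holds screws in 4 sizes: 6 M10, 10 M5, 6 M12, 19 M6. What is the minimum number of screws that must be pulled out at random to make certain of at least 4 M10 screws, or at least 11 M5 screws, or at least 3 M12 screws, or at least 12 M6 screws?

27

The worst case stops just short of every target: 3 M10, 10 M5, 2 M12, 11 M6 — 3 + 10 + 2 + 11 = 26 screws.
One more screw must push some size to its target, so 26 + 1 = 27.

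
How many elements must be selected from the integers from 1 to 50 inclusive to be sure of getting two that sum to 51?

26

Partition {1, …, 50} into 25 pairs: {1,50}, {2,49}, …, {25,26}.
Choosing 25 integers — say the integers 1 through 25 — takes one from each pair and avoids the property.
Choosing 26 forces two into the same pair by pigeonhole, and those sum to 51. So 26.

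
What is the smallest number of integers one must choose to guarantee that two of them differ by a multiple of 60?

61

Two integers differ by a multiple of 60 exactly when they share a remainder mod 60.
There are 60 residue classes mod 60, so 60 integers can all lie in distinct classes.
One more integer must repeat a residue, giving a difference divisible by 60. So n = 60 + 1 = 61.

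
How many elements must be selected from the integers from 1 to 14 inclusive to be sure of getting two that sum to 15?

Partition {1, …, 14} into 7 pairs: {1,14}, {2,13}, …, {7,8}.
Choosing 7 integers — say the integers 1 through 7 — takes one from each pair and avoids the property.
Choosing 8 forces two into the same pair by pigeonhole, and those sum to 15. So 8.

8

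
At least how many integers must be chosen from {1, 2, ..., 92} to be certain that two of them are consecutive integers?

Partition {1, …, 92} into 46 pairs: {1,2}, {3,4}, …, {91,92}.
Choosing 46 integers — say the 46 even numbers 2, 4, …, 92 — takes one from each pair and avoids the property.
Choosing 47 forces two into the same pair by pigeonhole, and those are consecutive. So 47.

47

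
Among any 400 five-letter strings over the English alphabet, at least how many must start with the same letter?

The 400 five-letter strings over the English alphabet fall into 26 possible first letters.
If each of the 26 possible first letters held at most 15, the total would be at most 26 × 15 = 390 < 400, a contradiction.
So at least one holds ⌈400/26⌉ = 16.

16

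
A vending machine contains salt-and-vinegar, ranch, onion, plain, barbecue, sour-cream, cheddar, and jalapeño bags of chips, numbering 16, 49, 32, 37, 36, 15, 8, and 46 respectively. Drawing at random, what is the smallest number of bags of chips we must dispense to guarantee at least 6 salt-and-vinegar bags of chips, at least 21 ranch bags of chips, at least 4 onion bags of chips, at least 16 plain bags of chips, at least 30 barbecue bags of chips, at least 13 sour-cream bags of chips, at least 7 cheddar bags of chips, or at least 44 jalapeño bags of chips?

The worst case stops just short of every target: 5 salt-and-vinegar, 20 ranch, 3 onion, 15 plain, 29 barbecue, 12 sour-cream, 6 cheddar, 43 jalapeño — 5 + 20 + 3 + 15 + 29 + 12 + 6 + 43 = 133 bags of chips.
One more bag of chips must push some flavor to its target, so 133 + 1 = 134.

134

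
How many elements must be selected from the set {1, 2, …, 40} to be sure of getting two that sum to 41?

Partition {1, …, 40} into 20 pairs: {1,40}, {2,39}, …, {20,21}.
Choosing 20 integers — say the integers 1 through 20 — takes one from each pair and avoids the property.
Choosing 21 forces two into the same pair by pigeonhole, and those sum to 41. So 21.

21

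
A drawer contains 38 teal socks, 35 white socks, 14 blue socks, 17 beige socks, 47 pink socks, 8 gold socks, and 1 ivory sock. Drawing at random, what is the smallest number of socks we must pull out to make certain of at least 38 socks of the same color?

150

Treat the 7 colors as pigeonholes.
In the worst case we take at most 37 of each color, but all 35 white, all 14 blue, all 17 beige, all 8 gold, and all 1 ivory (fewer than 37), giving 37 + 35 + 14 + 17 + 37 + 8 + 1 = 149.
One more sock then forces some color to 38, so 149 + 1 = 150.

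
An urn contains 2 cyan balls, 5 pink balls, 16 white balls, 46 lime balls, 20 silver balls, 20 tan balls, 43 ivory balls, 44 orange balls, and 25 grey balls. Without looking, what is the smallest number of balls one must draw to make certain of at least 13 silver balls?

The worst case draws every non-silver ball first: 2 + 5 + 16 + 46 + 20 + 43 + 44 + 25 = 201.
The next 13 draws are then forced to be silver, giving 201 + 13 = 214.

214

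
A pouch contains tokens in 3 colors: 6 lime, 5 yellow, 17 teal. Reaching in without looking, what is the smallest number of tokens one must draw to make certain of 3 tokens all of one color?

7

Treat the 3 colors as pigeonholes.
The worst case takes 2 tokens of each color without reaching 3 of any: 3 × 2 = 6.
The next token must bring some color to 3, so 6 + 1 = 7.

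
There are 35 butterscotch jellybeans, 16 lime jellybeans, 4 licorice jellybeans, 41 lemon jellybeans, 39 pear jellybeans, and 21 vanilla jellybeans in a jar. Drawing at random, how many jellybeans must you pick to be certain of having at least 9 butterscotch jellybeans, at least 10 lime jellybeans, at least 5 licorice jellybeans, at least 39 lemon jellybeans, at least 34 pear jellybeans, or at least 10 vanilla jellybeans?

The worst case stops just short of every target: 8 butterscotch, 9 lime, 4 licorice, 38 lemon, 33 pear, 9 vanilla — 8 + 9 + 4 + 38 + 33 + 9 = 101 jellybeans.
One more jellybean must push some flavor to its target, so 101 + 1 = 102.

102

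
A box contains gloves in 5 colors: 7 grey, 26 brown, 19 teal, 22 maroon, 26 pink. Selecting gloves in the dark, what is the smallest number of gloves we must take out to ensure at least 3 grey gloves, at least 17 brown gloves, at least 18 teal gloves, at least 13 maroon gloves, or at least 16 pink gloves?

63

The worst case stops just short of every target: 2 grey, 16 brown, 17 teal, 12 maroon, 15 pink — 2 + 16 + 17 + 12 + 15 = 62 gloves.
One more glove must push some color to its target, so 62 + 1 = 63.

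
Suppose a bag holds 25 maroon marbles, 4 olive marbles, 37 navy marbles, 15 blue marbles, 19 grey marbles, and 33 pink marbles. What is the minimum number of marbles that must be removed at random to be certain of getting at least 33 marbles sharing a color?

In the worst case we take at most 32 of each color, but all 25 maroon, all 4 olive, all 15 blue, and all 19 grey (fewer than 32), giving 25 + 4 + 32 + 15 + 19 + 32 = 127.
One more marble then forces some color to 33, so 127 + 1 = 128.

128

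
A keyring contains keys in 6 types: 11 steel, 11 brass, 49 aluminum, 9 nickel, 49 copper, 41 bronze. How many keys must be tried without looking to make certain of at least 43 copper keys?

The worst case draws every non-copper key first: 11 + 11 + 49 + 9 + 41 = 121.
The next 43 draws are then forced to be copper, giving 121 + 43 = 164.

164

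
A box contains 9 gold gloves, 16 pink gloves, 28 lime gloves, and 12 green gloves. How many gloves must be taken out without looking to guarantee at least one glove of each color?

The hardest color to obtain is gold: we could draw every other glove first — 65 − 9 = 56 gloves — without a single gold one.
The next draw must be gold, so 56 + 1 = 57.

57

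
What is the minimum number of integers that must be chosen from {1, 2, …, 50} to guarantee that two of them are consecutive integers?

26

Partition {1, …, 50} into 25 pairs: {1,2}, {3,4}, …, {49,50}.
Choosing 25 integers — say the 25 even numbers 2, 4, …, 50 — takes one from each pair and avoids the property.
Choosing 26 forces two into the same pair by pigeonhole, and those are consecutive. So 26.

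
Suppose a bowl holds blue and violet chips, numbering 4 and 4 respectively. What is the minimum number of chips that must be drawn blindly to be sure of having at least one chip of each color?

5

The hardest color to obtain is blue: we could draw every other chip first — 8 − 4 = 4 chips — without a single blue one.
The next draw must be blue, so 4 + 1 = 5.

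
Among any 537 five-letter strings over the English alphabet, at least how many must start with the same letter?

There are 26 possible first letters, which serve as the pigeonholes.
If each of the 26 possible first letters held at most 20, the total would be at most 26 × 20 = 520 < 537, a contradiction.
So at least one holds ⌈537/26⌉ = 21.

21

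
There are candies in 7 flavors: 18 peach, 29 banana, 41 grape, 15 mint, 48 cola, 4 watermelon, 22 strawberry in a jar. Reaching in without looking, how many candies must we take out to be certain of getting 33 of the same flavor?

153

In the worst case we take at most 32 of each flavor, but all 18 peach, all 29 banana, all 15 mint, all 4 watermelon, and all 22 strawberry (fewer than 32), giving 18 + 29 + 32 + 15 + 32 + 4 + 22 = 152.
One more candy then forces some flavor to 33, so 152 + 1 = 153.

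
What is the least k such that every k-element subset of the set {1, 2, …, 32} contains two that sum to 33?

Partition {1, …, 32} into 16 pairs: {1,32}, {2,31}, …, {16,17}.
Choosing 16 integers — say the integers 1 through 16 — takes one from each pair and avoids the property.
Choosing 17 forces two into the same pair by pigeonhole, and those sum to 33. So 17.

17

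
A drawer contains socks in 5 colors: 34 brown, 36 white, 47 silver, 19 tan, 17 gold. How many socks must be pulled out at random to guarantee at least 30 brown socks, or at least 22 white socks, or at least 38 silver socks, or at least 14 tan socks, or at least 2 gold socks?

The worst case stops just short of every target: 29 brown, 21 white, 37 silver, 13 tan, 1 gold — 29 + 21 + 37 + 13 + 1 = 101 socks.
One more sock must push some color to its target, so 101 + 1 = 102.

102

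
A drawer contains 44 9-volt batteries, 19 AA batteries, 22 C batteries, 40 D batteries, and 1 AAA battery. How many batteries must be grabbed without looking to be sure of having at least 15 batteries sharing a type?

In the worst case we take at most 14 of each type, but all 1 AAA (fewer than 14), giving 14 + 14 + 14 + 14 + 1 = 57.
One more battery then forces some type to 15, so 57 + 1 = 58.

58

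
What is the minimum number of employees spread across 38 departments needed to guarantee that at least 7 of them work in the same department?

229

There are 38 departments acting as pigeonholes.
With 38 × 6 = 228 employees we could place exactly 6 in each, with no class reaching 7.
One more forces some class to hold 7, so 228 + 1 = 229.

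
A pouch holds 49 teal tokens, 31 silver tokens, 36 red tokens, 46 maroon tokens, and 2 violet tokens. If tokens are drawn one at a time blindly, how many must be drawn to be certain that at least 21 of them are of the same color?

Treat the 5 colors as pigeonholes.
In the worst case we take at most 20 of each color, but all 2 violet (fewer than 20), giving 20 + 20 + 20 + 20 + 2 = 82.
One more token then forces some color to 21, so 82 + 1 = 83.

83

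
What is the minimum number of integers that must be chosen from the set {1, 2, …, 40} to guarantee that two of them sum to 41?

Partition {1, …, 40} into 20 pairs: {1,40}, {2,39}, …, {20,21}.
Choosing 20 integers — say the integers 1 through 20 — takes one from each pair and avoids the property.
Choosing 21 forces two into the same pair by pigeonhole, and those sum to 41. So 21.

21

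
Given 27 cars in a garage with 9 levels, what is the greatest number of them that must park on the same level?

If each of the 9 levels held at most 2, the total would be at most 9 × 2 = 18 < 27, a contradiction.
So at least one holds ⌈27/9⌉ = 3.

3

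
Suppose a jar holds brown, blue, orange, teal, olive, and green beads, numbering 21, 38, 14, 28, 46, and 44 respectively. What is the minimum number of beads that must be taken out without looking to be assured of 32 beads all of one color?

In the worst case we take at most 31 of each color, but all 21 brown, all 14 orange, and all 28 teal (fewer than 31), giving 21 + 31 + 14 + 28 + 31 + 31 = 156.
One more bead then forces some color to 32, so 156 + 1 = 157.

157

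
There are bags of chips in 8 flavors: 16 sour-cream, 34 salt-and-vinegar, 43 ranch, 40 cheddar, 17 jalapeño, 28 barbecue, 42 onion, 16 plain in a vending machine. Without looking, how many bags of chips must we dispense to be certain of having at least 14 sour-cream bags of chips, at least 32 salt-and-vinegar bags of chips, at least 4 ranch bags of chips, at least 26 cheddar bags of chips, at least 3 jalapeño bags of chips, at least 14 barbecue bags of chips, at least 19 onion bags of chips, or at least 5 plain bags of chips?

110

The worst case stops just short of every target: 13 sour-cream, 31 salt-and-vinegar, 3 ranch, 25 cheddar, 2 jalapeño, 13 barbecue, 18 onion, 4 plain — 13 + 31 + 3 + 25 + 2 + 13 + 18 + 4 = 109 bags of chips.
One more bag of chips must push some flavor to its target, so 109 + 1 = 110.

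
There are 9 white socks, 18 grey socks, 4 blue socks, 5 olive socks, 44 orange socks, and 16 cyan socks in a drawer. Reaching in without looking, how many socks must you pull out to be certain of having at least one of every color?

93

The hardest color to obtain is blue: we could draw every other sock first — 96 − 4 = 92 socks — without a single blue one.
The next draw must be blue, so 92 + 1 = 93.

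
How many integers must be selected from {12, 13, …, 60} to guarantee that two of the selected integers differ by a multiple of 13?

Use the pigeonhole principle on residue classes: group the integers by remainder mod 13; there are 13 residue classes, each nonempty in this range.
Choosing one from each class (13 integers) avoids any shared remainder.
One more choice must repeat a class, so two differ by a multiple of 13. Hence 13 + 1 = 14.

14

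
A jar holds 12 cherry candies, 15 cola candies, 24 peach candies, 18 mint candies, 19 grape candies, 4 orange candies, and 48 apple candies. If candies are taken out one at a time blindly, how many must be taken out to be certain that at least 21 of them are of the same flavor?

109

Treat the 7 flavors as pigeonholes.
In the worst case we take at most 20 of each flavor, but all 12 cherry, all 15 cola, all 18 mint, all 19 grape, and all 4 orange (fewer than 20), giving 12 + 15 + 20 + 18 + 19 + 4 + 20 = 108.
One more candy then forces some flavor to 21, so 108 + 1 = 109.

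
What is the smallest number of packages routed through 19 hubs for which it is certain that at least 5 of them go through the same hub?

77

There are 19 hubs acting as pigeonholes.
With 19 × 4 = 76 packages we could place exactly 4 in each, with no class reaching 5.
One more forces some class to hold 5, so 76 + 1 = 77.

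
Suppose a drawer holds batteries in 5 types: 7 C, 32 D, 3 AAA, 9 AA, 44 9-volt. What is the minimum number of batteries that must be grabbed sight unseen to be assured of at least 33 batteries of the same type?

84

In the worst case we take at most 32 of each type, but all 7 C, all 3 AAA, and all 9 AA (fewer than 32), giving 7 + 32 + 3 + 9 + 32 = 83.
One more battery then forces some type to 33, so 83 + 1 = 84.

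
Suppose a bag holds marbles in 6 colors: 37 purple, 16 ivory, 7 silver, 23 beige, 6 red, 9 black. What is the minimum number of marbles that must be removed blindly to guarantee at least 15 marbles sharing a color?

65

Treat the 6 colors as pigeonholes.
In the worst case we take at most 14 of each color, but all 7 silver, all 6 red, and all 9 black (fewer than 14), giving 14 + 14 + 7 + 14 + 6 + 9 = 64.
One more marble then forces some color to 15, so 64 + 1 = 65.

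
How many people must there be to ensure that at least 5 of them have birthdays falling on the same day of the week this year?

29

There are 7 days of the week acting as pigeonholes.
With 7 × 4 = 28 people we could place exactly 4 in each, with no class reaching 5.
One more forces some class to hold 5, so 28 + 1 = 29.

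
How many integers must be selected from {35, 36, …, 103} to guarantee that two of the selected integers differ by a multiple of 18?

Use the pigeonhole principle on residue classes: group the integers by remainder mod 18; there are 18 residue classes, each nonempty in this range.
Choosing one from each class (18 integers) avoids any shared remainder.
One more choice must repeat a class, so two differ by a multiple of 18. Hence 18 + 1 = 19.

19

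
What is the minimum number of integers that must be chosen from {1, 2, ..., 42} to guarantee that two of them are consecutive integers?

Partition {1, …, 42} into 21 pairs: {1,2}, {3,4}, …, {41,42}.
Choosing 21 integers — say the 21 even numbers 2, 4, …, 42 — takes one from each pair and avoids the property.
Choosing 22 forces two into the same pair by pigeonhole, and those are consecutive. So 22.

22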